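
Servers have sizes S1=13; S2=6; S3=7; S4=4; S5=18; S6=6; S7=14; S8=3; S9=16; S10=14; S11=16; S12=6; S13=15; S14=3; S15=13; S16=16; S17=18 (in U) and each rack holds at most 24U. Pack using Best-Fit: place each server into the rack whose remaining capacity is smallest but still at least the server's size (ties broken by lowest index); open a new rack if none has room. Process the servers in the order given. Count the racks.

S1 (13U) → rack 1 (remaining 11U)
S2 (6U) → rack 1 (remaining 5U)
S3 (7U) → rack 2 (remaining 17U)
S4 (4U) → rack 1 (remaining 1U)
S5 (18U) → rack 3 (remaining 6U)
S6 (6U) → rack 3 (remaining 0U)
S7 (14U) → rack 2 (remaining 3U)
S8 (3U) → rack 2 (remaining 0U)
S9 (16U) → rack 4 (remaining 8U)
S10 (14U) → rack 5 (remaining 10U)
S11 (16U) → rack 6 (remaining 8U)
S12 (6U) → rack 4 (remaining 2U)
S13 (15U) → rack 7 (remaining 9U)
S14 (3U) → rack 6 (remaining 5U)
S15 (13U) → rack 8 (remaining 11U)
S16 (16U) → rack 9 (remaining 8U)
S17 (18U) → rack 10 (remaining 6U)

10 racks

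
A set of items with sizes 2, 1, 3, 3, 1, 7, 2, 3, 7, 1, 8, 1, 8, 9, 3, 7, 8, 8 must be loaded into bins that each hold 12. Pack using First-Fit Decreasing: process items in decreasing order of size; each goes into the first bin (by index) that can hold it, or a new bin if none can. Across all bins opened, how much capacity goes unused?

Sorted descending: 9, 8, 8, 8, 8, 7, 7, 7, 3, 3, 3, 3, 2, 2, 1, 1, 1, 1.
Put 9 in bin 1; 3 remain.
Put 8 in bin 2; 4 remain.
Put 8 in bin 3; 4 remain.
Put 8 in bin 4; 4 remain.
Put 8 in bin 5; 4 remain.
Put 7 in bin 6; 5 remain.
Put 7 in bin 7; 5 remain.
Put 7 in bin 8; 5 remain.
Put 3 in bin 1; 0 remain.
Put 3 in bin 2; 1 remain.
Put 3 in bin 3; 1 remain.
Put 3 in bin 4; 1 remain.
Put 2 in bin 5; 2 remain.
Put 2 in bin 5; 0 remain.
Put 1 in bin 2; 0 remain.
Put 1 in bin 3; 0 remain.
Put 1 in bin 4; 0 remain.
Put 1 in bin 6; 4 remain.
8 bins × 12 = 96; used 82; unused 14.

14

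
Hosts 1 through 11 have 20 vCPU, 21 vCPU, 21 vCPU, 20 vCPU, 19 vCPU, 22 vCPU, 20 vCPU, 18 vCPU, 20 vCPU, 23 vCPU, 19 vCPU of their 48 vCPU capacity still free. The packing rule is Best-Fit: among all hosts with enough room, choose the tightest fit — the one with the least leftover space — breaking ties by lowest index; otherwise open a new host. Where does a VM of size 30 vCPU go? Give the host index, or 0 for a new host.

No host has ≥ 30 vCPU free, so a new host is opened.

0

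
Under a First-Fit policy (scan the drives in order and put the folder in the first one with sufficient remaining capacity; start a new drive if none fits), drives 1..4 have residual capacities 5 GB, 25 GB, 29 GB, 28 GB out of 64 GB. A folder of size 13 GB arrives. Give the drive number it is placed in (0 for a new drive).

2

Drives with room: drive 2 (25 GB), drive 3 (29 GB), drive 4 (28 GB).
The first with room is drive 2.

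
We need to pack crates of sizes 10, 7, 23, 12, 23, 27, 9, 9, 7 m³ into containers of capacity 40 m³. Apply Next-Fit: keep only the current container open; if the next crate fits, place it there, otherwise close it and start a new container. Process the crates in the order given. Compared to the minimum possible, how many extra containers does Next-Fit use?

Next-Fit: [10,7,23] [12,23] [27,9] [9,7] → 4 containers.
Total size 127 m³; any packing needs at least ⌈127/40⌉ = 4 containers.
So 4 is already optimal.

0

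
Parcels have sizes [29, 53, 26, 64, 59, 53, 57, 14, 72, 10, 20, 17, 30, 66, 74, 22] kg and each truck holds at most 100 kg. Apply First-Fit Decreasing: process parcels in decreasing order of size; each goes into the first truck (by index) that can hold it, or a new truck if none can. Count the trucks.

Sorted descending: 74, 72, 66, 64, 59, 57, 53, 53, 30, 29, 26, 22, 20, 17, 14, 10.
74 kg → truck 1 (remaining 26 kg)
72 kg → truck 2 (remaining 28 kg)
66 kg → truck 3 (remaining 34 kg)
64 kg → truck 4 (remaining 36 kg)
59 kg → truck 5 (remaining 41 kg)
57 kg → truck 6 (remaining 43 kg)
53 kg → truck 7 (remaining 47 kg)
53 kg → truck 8 (remaining 47 kg)
30 kg → truck 3 (remaining 4 kg)
29 kg → truck 4 (remaining 7 kg)
26 kg → truck 1 (remaining 0 kg)
22 kg → truck 2 (remaining 6 kg)
20 kg → truck 5 (remaining 21 kg)
17 kg → truck 5 (remaining 4 kg)
14 kg → truck 6 (remaining 29 kg)
10 kg → truck 6 (remaining 19 kg)

8 trucks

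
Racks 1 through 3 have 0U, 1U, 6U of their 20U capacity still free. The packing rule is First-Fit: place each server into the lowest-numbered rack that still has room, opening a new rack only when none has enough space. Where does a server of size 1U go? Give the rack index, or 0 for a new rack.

2

Racks with room: rack 2 (1U), rack 3 (6U).
The first with room is rack 2.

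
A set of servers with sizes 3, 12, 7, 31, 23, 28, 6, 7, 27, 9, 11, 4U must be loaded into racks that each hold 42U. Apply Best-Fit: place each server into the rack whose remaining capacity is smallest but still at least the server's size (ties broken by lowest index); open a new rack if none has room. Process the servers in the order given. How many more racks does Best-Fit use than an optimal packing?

Best-Fit: [3,12,7] [31,6,4] [23,11] [28,7] [27,9] → 5 racks.
Total size 168U; any packing needs at least ⌈168/42⌉ = 4 racks.
An optimal packing achieves that bound: [31,11] [28,7,7] [27,12,3] [23,9,6,4] → 4 racks.
Excess: 5 − 4 = 1.

1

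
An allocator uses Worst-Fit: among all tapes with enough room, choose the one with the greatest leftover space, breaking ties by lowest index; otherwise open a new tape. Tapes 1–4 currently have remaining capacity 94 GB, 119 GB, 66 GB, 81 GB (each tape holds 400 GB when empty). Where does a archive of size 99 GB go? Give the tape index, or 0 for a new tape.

Tapes with room: tape 2 (119 GB).
Most room is tape 2 with 119 GB free.

2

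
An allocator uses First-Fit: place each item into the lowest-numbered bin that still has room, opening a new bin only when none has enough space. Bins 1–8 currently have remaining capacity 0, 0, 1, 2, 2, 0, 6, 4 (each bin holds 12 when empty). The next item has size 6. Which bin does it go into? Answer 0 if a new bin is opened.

Bins with room: bin 7 (6).
The first with room is bin 7.

7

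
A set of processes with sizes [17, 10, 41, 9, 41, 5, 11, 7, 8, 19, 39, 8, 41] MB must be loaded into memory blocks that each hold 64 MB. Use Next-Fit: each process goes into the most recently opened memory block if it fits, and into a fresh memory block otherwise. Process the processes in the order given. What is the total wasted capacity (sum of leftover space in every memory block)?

Put 17 MB in memory block 1; 47 MB remain.
Put 10 MB in memory block 1; 37 MB remain.
Put 41 MB in memory block 2; 23 MB remain.
Put 9 MB in memory block 2; 14 MB remain.
Put 41 MB in memory block 3; 23 MB remain.
Put 5 MB in memory block 3; 18 MB remain.
Put 11 MB in memory block 3; 7 MB remain.
Put 7 MB in memory block 3; 0 MB remain.
Put 8 MB in memory block 4; 56 MB remain.
Put 19 MB in memory block 4; 37 MB remain.
Put 39 MB in memory block 5; 25 MB remain.
Put 8 MB in memory block 5; 17 MB remain.
Put 41 MB in memory block 6; 23 MB remain.
6 memory blocks × 64 MB = 384 MB; used 256 MB; unused 128 MB.

128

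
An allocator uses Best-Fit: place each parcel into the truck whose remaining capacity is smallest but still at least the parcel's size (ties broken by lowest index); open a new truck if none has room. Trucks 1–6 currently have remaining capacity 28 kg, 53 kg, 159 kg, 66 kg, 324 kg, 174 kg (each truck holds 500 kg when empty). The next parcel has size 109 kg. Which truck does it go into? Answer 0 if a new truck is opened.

3

Trucks with room: truck 3 (159 kg), truck 5 (324 kg), truck 6 (174 kg).
Tightest fit is truck 3 with 159 kg free.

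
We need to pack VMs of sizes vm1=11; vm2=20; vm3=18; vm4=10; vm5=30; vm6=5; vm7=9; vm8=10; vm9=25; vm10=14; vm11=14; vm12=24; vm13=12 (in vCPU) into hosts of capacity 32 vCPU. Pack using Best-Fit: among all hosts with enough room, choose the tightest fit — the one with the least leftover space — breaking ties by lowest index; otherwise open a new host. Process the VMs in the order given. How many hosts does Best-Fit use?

8 hosts

Put vm1 (11 vCPU) in host 1; 21 vCPU remain.
Put vm2 (20 vCPU) in host 1; 1 vCPU remain.
Put vm3 (18 vCPU) in host 2; 14 vCPU remain.
Put vm4 (10 vCPU) in host 2; 4 vCPU remain.
Put vm5 (30 vCPU) in host 3; 2 vCPU remain.
Put vm6 (5 vCPU) in host 4; 27 vCPU remain.
Put vm7 (9 vCPU) in host 4; 18 vCPU remain.
Put vm8 (10 vCPU) in host 4; 8 vCPU remain.
Put vm9 (25 vCPU) in host 5; 7 vCPU remain.
Put vm10 (14 vCPU) in host 6; 18 vCPU remain.
Put vm11 (14 vCPU) in host 6; 4 vCPU remain.
Put vm12 (24 vCPU) in host 7; 8 vCPU remain.
Put vm13 (12 vCPU) in host 8; 20 vCPU remain.
Final hosts: [11,20] [18,10] [30] [5,9,10] [25] [14,14] [24] [12].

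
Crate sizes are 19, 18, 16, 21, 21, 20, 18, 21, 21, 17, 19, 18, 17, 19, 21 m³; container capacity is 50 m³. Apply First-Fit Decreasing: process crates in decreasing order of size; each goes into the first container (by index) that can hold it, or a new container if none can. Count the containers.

Sorted descending: 21, 21, 21, 21, 21, 20, 19, 19, 19, 18, 18, 18, 17, 17, 16.
21 m³ → container 1 (remaining 29 m³)
21 m³ → container 1 (remaining 8 m³)
21 m³ → container 2 (remaining 29 m³)
21 m³ → container 2 (remaining 8 m³)
21 m³ → container 3 (remaining 29 m³)
20 m³ → container 3 (remaining 9 m³)
19 m³ → container 4 (remaining 31 m³)
19 m³ → container 4 (remaining 12 m³)
19 m³ → container 5 (remaining 31 m³)
18 m³ → container 5 (remaining 13 m³)
18 m³ → container 6 (remaining 32 m³)
18 m³ → container 6 (remaining 14 m³)
17 m³ → container 7 (remaining 33 m³)
17 m³ → container 7 (remaining 16 m³)
16 m³ → container 7 (remaining 0 m³)

7 containers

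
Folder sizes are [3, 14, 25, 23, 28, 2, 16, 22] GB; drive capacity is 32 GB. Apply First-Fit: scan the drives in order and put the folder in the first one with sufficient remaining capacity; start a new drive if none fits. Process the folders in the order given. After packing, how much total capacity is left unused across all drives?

59

drive 1: place 3 GB, 29 GB left
drive 1: place 14 GB, 15 GB left
drive 2: place 25 GB, 7 GB left
drive 3: place 23 GB, 9 GB left
drive 4: place 28 GB, 4 GB left
drive 1: place 2 GB, 13 GB left
drive 5: place 16 GB, 16 GB left
drive 6: place 22 GB, 10 GB left
6 drives × 32 GB = 192 GB; used 133 GB; unused 59 GB.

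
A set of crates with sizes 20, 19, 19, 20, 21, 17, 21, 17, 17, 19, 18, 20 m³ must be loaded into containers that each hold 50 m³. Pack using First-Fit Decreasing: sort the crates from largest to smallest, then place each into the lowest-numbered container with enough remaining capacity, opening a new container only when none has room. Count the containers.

6

Sorted descending: 21, 21, 20, 20, 20, 19, 19, 19, 18, 17, 17, 17.
container 1: place 21 m³, 29 m³ left
container 1: place 21 m³, 8 m³ left
container 2: place 20 m³, 30 m³ left
container 2: place 20 m³, 10 m³ left
container 3: place 20 m³, 30 m³ left
container 3: place 19 m³, 11 m³ left
container 4: place 19 m³, 31 m³ left
container 4: place 19 m³, 12 m³ left
container 5: place 18 m³, 32 m³ left
container 5: place 17 m³, 15 m³ left
container 6: place 17 m³, 33 m³ left
container 6: place 17 m³, 16 m³ left
Final containers: [21,21] [20,20] [20,19] [19,19] [18,17] [17,17].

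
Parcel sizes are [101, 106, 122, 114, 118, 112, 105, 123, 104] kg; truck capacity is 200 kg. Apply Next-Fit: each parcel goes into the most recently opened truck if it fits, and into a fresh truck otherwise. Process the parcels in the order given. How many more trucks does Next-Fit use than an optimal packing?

0

Next-Fit: [101] [106] [122] [114] [118] [112] [105] [123] [104] → 9 trucks.
9 parcels exceed 100 kg (half the capacity), and no two of those can share a truck, so at least 9 trucks are needed.
So 9 is already optimal.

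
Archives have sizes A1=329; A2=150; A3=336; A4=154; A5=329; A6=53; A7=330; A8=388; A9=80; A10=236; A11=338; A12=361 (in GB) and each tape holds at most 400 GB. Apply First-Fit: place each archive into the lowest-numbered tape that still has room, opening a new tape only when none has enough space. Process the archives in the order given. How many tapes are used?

A1 (329 GB) → tape 1 (remaining 71 GB)
A2 (150 GB) → tape 2 (remaining 250 GB)
A3 (336 GB) → tape 3 (remaining 64 GB)
A4 (154 GB) → tape 2 (remaining 96 GB)
A5 (329 GB) → tape 4 (remaining 71 GB)
A6 (53 GB) → tape 1 (remaining 18 GB)
A7 (330 GB) → tape 5 (remaining 70 GB)
A8 (388 GB) → tape 6 (remaining 12 GB)
A9 (80 GB) → tape 2 (remaining 16 GB)
A10 (236 GB) → tape 7 (remaining 164 GB)
A11 (338 GB) → tape 8 (remaining 62 GB)
A12 (361 GB) → tape 9 (remaining 39 GB)

9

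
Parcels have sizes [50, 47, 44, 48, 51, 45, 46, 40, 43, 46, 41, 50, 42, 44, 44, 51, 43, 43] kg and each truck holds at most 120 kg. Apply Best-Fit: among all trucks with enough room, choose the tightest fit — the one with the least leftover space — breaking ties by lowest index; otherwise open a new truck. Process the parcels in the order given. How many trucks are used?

50 kg → truck 1 (remaining 70 kg)
47 kg → truck 1 (remaining 23 kg)
44 kg → truck 2 (remaining 76 kg)
48 kg → truck 2 (remaining 28 kg)
51 kg → truck 3 (remaining 69 kg)
45 kg → truck 3 (remaining 24 kg)
46 kg → truck 4 (remaining 74 kg)
40 kg → truck 4 (remaining 34 kg)
43 kg → truck 5 (remaining 77 kg)
46 kg → truck 5 (remaining 31 kg)
41 kg → truck 6 (remaining 79 kg)
50 kg → truck 6 (remaining 29 kg)
42 kg → truck 7 (remaining 78 kg)
44 kg → truck 7 (remaining 34 kg)
44 kg → truck 8 (remaining 76 kg)
51 kg → truck 8 (remaining 25 kg)
43 kg → truck 9 (remaining 77 kg)
43 kg → truck 9 (remaining 34 kg)
Final trucks: [50,47] [44,48] [51,45] [46,40] [43,46] [41,50] [42,44] [44,51] [43,43].

9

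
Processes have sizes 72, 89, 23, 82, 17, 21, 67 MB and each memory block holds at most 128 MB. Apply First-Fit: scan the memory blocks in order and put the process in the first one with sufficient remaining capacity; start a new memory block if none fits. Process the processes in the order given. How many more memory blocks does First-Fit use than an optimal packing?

First-Fit: [72,23,17] [89,21] [82] [67] → 4 memory blocks.
4 processes exceed 64 MB (half the capacity), and no two of those can share a memory block, so at least 4 memory blocks are needed.
So 4 is already optimal.

0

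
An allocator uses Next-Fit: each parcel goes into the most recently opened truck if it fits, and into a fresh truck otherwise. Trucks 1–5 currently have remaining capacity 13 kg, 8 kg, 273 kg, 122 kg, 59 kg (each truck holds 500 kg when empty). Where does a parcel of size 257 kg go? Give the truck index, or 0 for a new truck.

Next-Fit only looks at truck 5, which has 59 kg free.
257 kg does not fit, so a new truck is opened.

0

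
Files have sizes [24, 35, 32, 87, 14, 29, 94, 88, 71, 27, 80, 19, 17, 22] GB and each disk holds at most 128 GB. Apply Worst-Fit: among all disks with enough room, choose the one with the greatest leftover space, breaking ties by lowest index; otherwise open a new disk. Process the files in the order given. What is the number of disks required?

disk 1: place 24 GB, 104 GB left
disk 1: place 35 GB, 69 GB left
disk 1: place 32 GB, 37 GB left
disk 2: place 87 GB, 41 GB left
disk 2: place 14 GB, 27 GB left
disk 1: place 29 GB, 8 GB left
disk 3: place 94 GB, 34 GB left
disk 4: place 88 GB, 40 GB left
disk 5: place 71 GB, 57 GB left
disk 5: place 27 GB, 30 GB left
disk 6: place 80 GB, 48 GB left
disk 6: place 19 GB, 29 GB left
disk 4: place 17 GB, 23 GB left
disk 3: place 22 GB, 12 GB left

6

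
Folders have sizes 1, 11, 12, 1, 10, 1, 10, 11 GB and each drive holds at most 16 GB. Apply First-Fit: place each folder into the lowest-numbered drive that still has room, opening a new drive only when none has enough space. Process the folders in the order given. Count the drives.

5 drives

drive 1: place 1 GB, 15 GB left
drive 1: place 11 GB, 4 GB left
drive 2: place 12 GB, 4 GB left
drive 1: place 1 GB, 3 GB left
drive 3: place 10 GB, 6 GB left
drive 1: place 1 GB, 2 GB left
drive 4: place 10 GB, 6 GB left
drive 5: place 11 GB, 5 GB left
Final drives: [1,11,1,1] [12] [10] [10] [11].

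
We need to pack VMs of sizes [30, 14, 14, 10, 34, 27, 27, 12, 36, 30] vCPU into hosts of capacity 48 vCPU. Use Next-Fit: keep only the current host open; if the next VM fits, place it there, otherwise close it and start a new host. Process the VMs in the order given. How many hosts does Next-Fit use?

host 1: place 30 vCPU, 18 vCPU left
host 1: place 14 vCPU, 4 vCPU left
host 2: place 14 vCPU, 34 vCPU left
host 2: place 10 vCPU, 24 vCPU left
host 3: place 34 vCPU, 14 vCPU left
host 4: place 27 vCPU, 21 vCPU left
host 5: place 27 vCPU, 21 vCPU left
host 5: place 12 vCPU, 9 vCPU left
host 6: place 36 vCPU, 12 vCPU left
host 7: place 30 vCPU, 18 vCPU left
Final hosts: [30,14] [14,10] [34] [27] [27,12] [36] [30].

7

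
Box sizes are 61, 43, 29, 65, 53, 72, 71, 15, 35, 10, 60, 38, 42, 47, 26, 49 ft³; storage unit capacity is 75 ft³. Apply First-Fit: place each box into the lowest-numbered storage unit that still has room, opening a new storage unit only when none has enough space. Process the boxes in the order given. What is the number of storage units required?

11 storage units

Put 61 ft³ in storage unit 1; 14 ft³ remain.
Put 43 ft³ in storage unit 2; 32 ft³ remain.
Put 29 ft³ in storage unit 2; 3 ft³ remain.
Put 65 ft³ in storage unit 3; 10 ft³ remain.
Put 53 ft³ in storage unit 4; 22 ft³ remain.
Put 72 ft³ in storage unit 5; 3 ft³ remain.
Put 71 ft³ in storage unit 6; 4 ft³ remain.
Put 15 ft³ in storage unit 4; 7 ft³ remain.
Put 35 ft³ in storage unit 7; 40 ft³ remain.
Put 10 ft³ in storage unit 1; 4 ft³ remain.
Put 60 ft³ in storage unit 8; 15 ft³ remain.
Put 38 ft³ in storage unit 7; 2 ft³ remain.
Put 42 ft³ in storage unit 9; 33 ft³ remain.
Put 47 ft³ in storage unit 10; 28 ft³ remain.
Put 26 ft³ in storage unit 9; 7 ft³ remain.
Put 49 ft³ in storage unit 11; 26 ft³ remain.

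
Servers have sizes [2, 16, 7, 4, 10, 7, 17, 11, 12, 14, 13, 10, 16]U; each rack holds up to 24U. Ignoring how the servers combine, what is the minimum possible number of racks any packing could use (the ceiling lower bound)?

Total size = 2 + 16 + 7 + 4 + 10 + 7 + 17 + 11 + 12 + 14 + 13 + 10 + 16 = 139U.
⌈139 / 24⌉ = 6.

6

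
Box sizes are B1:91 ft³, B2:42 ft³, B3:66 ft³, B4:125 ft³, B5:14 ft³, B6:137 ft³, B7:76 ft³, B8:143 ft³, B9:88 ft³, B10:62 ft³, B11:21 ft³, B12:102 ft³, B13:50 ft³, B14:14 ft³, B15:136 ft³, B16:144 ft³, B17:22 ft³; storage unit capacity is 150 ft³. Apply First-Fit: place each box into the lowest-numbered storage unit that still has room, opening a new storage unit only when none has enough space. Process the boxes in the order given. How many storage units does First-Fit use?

storage unit 1: place B1 (91 ft³), 59 ft³ left
storage unit 1: place B2 (42 ft³), 17 ft³ left
storage unit 2: place B3 (66 ft³), 84 ft³ left
storage unit 3: place B4 (125 ft³), 25 ft³ left
storage unit 1: place B5 (14 ft³), 3 ft³ left
storage unit 4: place B6 (137 ft³), 13 ft³ left
storage unit 2: place B7 (76 ft³), 8 ft³ left
storage unit 5: place B8 (143 ft³), 7 ft³ left
storage unit 6: place B9 (88 ft³), 62 ft³ left
storage unit 6: place B10 (62 ft³), 0 ft³ left
storage unit 3: place B11 (21 ft³), 4 ft³ left
storage unit 7: place B12 (102 ft³), 48 ft³ left
storage unit 8: place B13 (50 ft³), 100 ft³ left
storage unit 7: place B14 (14 ft³), 34 ft³ left
storage unit 9: place B15 (136 ft³), 14 ft³ left
storage unit 10: place B16 (144 ft³), 6 ft³ left
storage unit 7: place B17 (22 ft³), 12 ft³ left

10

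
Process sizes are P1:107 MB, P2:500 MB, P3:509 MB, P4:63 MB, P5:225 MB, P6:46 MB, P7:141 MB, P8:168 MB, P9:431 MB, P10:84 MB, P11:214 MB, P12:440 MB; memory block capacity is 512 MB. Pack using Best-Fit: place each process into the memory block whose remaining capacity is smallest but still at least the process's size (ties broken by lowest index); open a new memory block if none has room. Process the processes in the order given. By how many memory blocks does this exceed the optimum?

Best-Fit: [107,63,225,46] [500] [509] [141,168,84] [431] [214] [440] → 7 memory blocks.
Total size 2928 MB; any packing needs at least ⌈2928/512⌉ = 6 memory blocks.
An optimal packing achieves that bound: [509] [500] [440,63] [431,46] [225,214] [168,141,107,84] → 6 memory blocks.
Excess: 7 − 6 = 1.

1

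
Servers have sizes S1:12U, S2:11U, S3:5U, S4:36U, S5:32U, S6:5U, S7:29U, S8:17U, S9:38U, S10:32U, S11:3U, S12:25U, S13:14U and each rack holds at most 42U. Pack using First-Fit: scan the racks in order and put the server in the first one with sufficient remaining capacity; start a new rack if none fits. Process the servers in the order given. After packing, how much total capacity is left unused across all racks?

S1 (12U) → rack 1 (remaining 30U)
S2 (11U) → rack 1 (remaining 19U)
S3 (5U) → rack 1 (remaining 14U)
S4 (36U) → rack 2 (remaining 6U)
S5 (32U) → rack 3 (remaining 10U)
S6 (5U) → rack 1 (remaining 9U)
S7 (29U) → rack 4 (remaining 13U)
S8 (17U) → rack 5 (remaining 25U)
S9 (38U) → rack 6 (remaining 4U)
S10 (32U) → rack 7 (remaining 10U)
S11 (3U) → rack 1 (remaining 6U)
S12 (25U) → rack 5 (remaining 0U)
S13 (14U) → rack 8 (remaining 28U)
8 racks × 42U = 336U; used 259U; unused 77U.

77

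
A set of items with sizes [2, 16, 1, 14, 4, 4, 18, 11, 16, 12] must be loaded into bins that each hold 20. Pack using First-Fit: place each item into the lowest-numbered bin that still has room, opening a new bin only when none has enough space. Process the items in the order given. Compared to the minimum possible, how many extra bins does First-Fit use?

0

First-Fit: [2,16,1] [14,4] [4,11] [18] [16] [12] → 6 bins.
6 items exceed 10 (half the capacity), and no two of those can share a bin, so at least 6 bins are needed.
So 6 is already optimal.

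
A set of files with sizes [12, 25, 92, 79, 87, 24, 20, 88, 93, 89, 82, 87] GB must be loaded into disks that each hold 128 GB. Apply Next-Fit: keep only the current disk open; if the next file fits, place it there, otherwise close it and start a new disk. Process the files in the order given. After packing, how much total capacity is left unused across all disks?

374

12 GB → disk 1 (remaining 116 GB)
25 GB → disk 1 (remaining 91 GB)
92 GB → disk 2 (remaining 36 GB)
79 GB → disk 3 (remaining 49 GB)
87 GB → disk 4 (remaining 41 GB)
24 GB → disk 4 (remaining 17 GB)
20 GB → disk 5 (remaining 108 GB)
88 GB → disk 5 (remaining 20 GB)
93 GB → disk 6 (remaining 35 GB)
89 GB → disk 7 (remaining 39 GB)
82 GB → disk 8 (remaining 46 GB)
87 GB → disk 9 (remaining 41 GB)
9 disks × 128 GB = 1152 GB; used 778 GB; unused 374 GB.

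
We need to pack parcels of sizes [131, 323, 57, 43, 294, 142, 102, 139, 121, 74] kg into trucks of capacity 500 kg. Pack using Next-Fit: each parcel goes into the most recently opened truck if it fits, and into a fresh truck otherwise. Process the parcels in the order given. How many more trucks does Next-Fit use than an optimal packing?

Next-Fit: [131,323] [57,43,294] [142,102,139] [121,74] → 4 trucks.
Total size 1426 kg; any packing needs at least ⌈1426/500⌉ = 3 trucks.
An optimal packing achieves that bound: [323,142] [294,139,57] [131,121,102,74,43] → 3 trucks.
Excess: 4 − 3 = 1.

1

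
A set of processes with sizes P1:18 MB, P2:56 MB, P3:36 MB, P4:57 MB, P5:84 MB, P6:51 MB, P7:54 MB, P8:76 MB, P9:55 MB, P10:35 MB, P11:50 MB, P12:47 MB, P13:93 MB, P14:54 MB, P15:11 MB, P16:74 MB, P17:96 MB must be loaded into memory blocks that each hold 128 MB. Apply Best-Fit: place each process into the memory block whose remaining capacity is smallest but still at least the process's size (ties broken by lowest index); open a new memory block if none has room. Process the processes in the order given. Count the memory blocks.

memory block 1: place P1 (18 MB), 110 MB left
memory block 1: place P2 (56 MB), 54 MB left
memory block 1: place P3 (36 MB), 18 MB left
memory block 2: place P4 (57 MB), 71 MB left
memory block 3: place P5 (84 MB), 44 MB left
memory block 2: place P6 (51 MB), 20 MB left
memory block 4: place P7 (54 MB), 74 MB left
memory block 5: place P8 (76 MB), 52 MB left
memory block 4: place P9 (55 MB), 19 MB left
memory block 3: place P10 (35 MB), 9 MB left
memory block 5: place P11 (50 MB), 2 MB left
memory block 6: place P12 (47 MB), 81 MB left
memory block 7: place P13 (93 MB), 35 MB left
memory block 6: place P14 (54 MB), 27 MB left
memory block 1: place P15 (11 MB), 7 MB left
memory block 8: place P16 (74 MB), 54 MB left
memory block 9: place P17 (96 MB), 32 MB left

9 memory blocks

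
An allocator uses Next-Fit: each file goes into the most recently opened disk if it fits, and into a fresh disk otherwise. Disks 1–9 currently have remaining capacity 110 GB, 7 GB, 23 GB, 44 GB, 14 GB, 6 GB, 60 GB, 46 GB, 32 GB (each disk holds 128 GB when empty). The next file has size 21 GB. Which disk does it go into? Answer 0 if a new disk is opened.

9

Next-Fit only looks at disk 9, which has 32 GB free.
21 GB fits there.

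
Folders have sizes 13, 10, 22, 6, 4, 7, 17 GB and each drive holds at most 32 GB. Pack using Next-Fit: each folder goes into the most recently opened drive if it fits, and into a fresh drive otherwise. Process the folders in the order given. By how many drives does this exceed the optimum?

Next-Fit: [13,10] [22,6,4] [7,17] → 3 drives.
Total size 79 GB; any packing needs at least ⌈79/32⌉ = 3 drives.
So 3 is already optimal.

0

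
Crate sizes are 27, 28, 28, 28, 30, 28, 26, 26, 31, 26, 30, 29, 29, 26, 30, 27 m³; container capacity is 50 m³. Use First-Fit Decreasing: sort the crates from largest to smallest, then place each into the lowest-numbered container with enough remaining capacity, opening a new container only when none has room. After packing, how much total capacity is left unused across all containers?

351

Sorted descending: 31, 30, 30, 30, 29, 29, 28, 28, 28, 28, 27, 27, 26, 26, 26, 26.
31 m³ → container 1 (remaining 19 m³)
30 m³ → container 2 (remaining 20 m³)
30 m³ → container 3 (remaining 20 m³)
30 m³ → container 4 (remaining 20 m³)
29 m³ → container 5 (remaining 21 m³)
29 m³ → container 6 (remaining 21 m³)
28 m³ → container 7 (remaining 22 m³)
28 m³ → container 8 (remaining 22 m³)
28 m³ → container 9 (remaining 22 m³)
28 m³ → container 10 (remaining 22 m³)
27 m³ → container 11 (remaining 23 m³)
27 m³ → container 12 (remaining 23 m³)
26 m³ → container 13 (remaining 24 m³)
26 m³ → container 14 (remaining 24 m³)
26 m³ → container 15 (remaining 24 m³)
26 m³ → container 16 (remaining 24 m³)
16 containers × 50 m³ = 800 m³; used 449 m³; unused 351 m³.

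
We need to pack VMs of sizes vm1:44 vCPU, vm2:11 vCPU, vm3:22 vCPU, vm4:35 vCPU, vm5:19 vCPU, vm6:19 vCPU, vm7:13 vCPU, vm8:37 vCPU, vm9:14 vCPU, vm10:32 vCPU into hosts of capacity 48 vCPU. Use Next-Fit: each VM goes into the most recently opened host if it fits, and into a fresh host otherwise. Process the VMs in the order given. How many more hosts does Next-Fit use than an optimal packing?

1

Next-Fit: [44] [11,22] [35] [19,19] [13] [37] [14,32] → 7 hosts.
Total size 246 vCPU; any packing needs at least ⌈246/48⌉ = 6 hosts.
An optimal packing achieves that bound: [44] [37,11] [35,13] [32,14] [22,19] [19] → 6 hosts.
Excess: 7 − 6 = 1.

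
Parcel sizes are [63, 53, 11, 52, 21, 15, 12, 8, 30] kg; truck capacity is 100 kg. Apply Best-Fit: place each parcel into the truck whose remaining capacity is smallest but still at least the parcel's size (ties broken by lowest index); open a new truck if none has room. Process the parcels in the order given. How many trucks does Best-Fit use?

63 kg → truck 1 (remaining 37 kg)
53 kg → truck 2 (remaining 47 kg)
11 kg → truck 1 (remaining 26 kg)
52 kg → truck 3 (remaining 48 kg)
21 kg → truck 1 (remaining 5 kg)
15 kg → truck 2 (remaining 32 kg)
12 kg → truck 2 (remaining 20 kg)
8 kg → truck 2 (remaining 12 kg)
30 kg → truck 3 (remaining 18 kg)
Final trucks: [63,11,21] [53,15,12,8] [52,30].

3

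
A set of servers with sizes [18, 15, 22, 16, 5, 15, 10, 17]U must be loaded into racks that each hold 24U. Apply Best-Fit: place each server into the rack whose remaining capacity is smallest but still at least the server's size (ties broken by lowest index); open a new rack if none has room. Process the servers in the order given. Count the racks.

rack 1: place 18U, 6U left
rack 2: place 15U, 9U left
rack 3: place 22U, 2U left
rack 4: place 16U, 8U left
rack 1: place 5U, 1U left
rack 5: place 15U, 9U left
rack 6: place 10U, 14U left
rack 7: place 17U, 7U left

7 racks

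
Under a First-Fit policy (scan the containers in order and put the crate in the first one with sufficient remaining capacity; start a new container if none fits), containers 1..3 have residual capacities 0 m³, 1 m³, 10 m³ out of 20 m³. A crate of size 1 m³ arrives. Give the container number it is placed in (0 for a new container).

2

Containers with room: container 2 (1 m³), container 3 (10 m³).
The first with room is container 2.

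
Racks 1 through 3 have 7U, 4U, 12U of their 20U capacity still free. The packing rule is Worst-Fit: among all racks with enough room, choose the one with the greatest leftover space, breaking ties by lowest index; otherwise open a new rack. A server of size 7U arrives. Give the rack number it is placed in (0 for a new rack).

3

Racks with room: rack 1 (7U), rack 3 (12U).
Most room is rack 3 with 12U free.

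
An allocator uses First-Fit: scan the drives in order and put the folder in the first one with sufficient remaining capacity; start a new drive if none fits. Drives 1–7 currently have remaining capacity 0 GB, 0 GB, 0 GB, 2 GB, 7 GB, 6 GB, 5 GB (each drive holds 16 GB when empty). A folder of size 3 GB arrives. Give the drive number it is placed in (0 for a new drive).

Drives with room: drive 5 (7 GB), drive 6 (6 GB), drive 7 (5 GB).
The first with room is drive 5.

5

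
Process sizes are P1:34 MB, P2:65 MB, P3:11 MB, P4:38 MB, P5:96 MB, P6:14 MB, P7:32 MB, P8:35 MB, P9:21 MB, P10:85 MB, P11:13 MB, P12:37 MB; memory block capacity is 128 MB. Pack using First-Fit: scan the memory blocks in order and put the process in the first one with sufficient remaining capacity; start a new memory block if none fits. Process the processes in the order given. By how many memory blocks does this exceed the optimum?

First-Fit: [34,65,11,14] [38,32,35,21] [96,13] [85,37] → 4 memory blocks.
Total size 481 MB; any packing needs at least ⌈481/128⌉ = 4 memory blocks.
So 4 is already optimal.

0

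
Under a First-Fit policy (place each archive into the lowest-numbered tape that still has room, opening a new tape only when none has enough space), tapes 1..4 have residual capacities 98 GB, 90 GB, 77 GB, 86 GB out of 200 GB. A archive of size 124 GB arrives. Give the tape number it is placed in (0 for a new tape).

No tape has ≥ 124 GB free, so a new tape is opened.

0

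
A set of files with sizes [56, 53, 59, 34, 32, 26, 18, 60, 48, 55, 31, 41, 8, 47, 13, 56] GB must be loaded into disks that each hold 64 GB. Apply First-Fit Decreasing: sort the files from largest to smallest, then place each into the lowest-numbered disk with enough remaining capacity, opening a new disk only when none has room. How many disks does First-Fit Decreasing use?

11

Sorted descending: 60, 59, 56, 56, 55, 53, 48, 47, 41, 34, 32, 31, 26, 18, 13, 8.
60 GB → disk 1 (remaining 4 GB)
59 GB → disk 2 (remaining 5 GB)
56 GB → disk 3 (remaining 8 GB)
56 GB → disk 4 (remaining 8 GB)
55 GB → disk 5 (remaining 9 GB)
53 GB → disk 6 (remaining 11 GB)
48 GB → disk 7 (remaining 16 GB)
47 GB → disk 8 (remaining 17 GB)
41 GB → disk 9 (remaining 23 GB)
34 GB → disk 10 (remaining 30 GB)
32 GB → disk 11 (remaining 32 GB)
31 GB → disk 11 (remaining 1 GB)
26 GB → disk 10 (remaining 4 GB)
18 GB → disk 9 (remaining 5 GB)
13 GB → disk 7 (remaining 3 GB)
8 GB → disk 3 (remaining 0 GB)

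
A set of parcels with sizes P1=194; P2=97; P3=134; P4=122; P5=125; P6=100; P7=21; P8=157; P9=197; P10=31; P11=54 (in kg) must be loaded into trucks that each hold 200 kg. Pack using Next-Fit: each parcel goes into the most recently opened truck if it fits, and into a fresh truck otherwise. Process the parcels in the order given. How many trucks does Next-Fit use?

Put P1 (194 kg) in truck 1; 6 kg remain.
Put P2 (97 kg) in truck 2; 103 kg remain.
Put P3 (134 kg) in truck 3; 66 kg remain.
Put P4 (122 kg) in truck 4; 78 kg remain.
Put P5 (125 kg) in truck 5; 75 kg remain.
Put P6 (100 kg) in truck 6; 100 kg remain.
Put P7 (21 kg) in truck 6; 79 kg remain.
Put P8 (157 kg) in truck 7; 43 kg remain.
Put P9 (197 kg) in truck 8; 3 kg remain.
Put P10 (31 kg) in truck 9; 169 kg remain.
Put P11 (54 kg) in truck 9; 115 kg remain.
Final trucks: [194] [97] [134] [122] [125] [100,21] [157] [197] [31,54].

9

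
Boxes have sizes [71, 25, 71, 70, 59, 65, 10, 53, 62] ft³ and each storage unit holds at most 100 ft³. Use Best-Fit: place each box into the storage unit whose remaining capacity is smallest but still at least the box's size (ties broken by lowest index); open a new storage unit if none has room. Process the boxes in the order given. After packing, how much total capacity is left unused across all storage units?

71 ft³ → storage unit 1 (remaining 29 ft³)
25 ft³ → storage unit 1 (remaining 4 ft³)
71 ft³ → storage unit 2 (remaining 29 ft³)
70 ft³ → storage unit 3 (remaining 30 ft³)
59 ft³ → storage unit 4 (remaining 41 ft³)
65 ft³ → storage unit 5 (remaining 35 ft³)
10 ft³ → storage unit 2 (remaining 19 ft³)
53 ft³ → storage unit 6 (remaining 47 ft³)
62 ft³ → storage unit 7 (remaining 38 ft³)
7 storage units × 100 ft³ = 700 ft³; used 486 ft³; unused 214 ft³.

214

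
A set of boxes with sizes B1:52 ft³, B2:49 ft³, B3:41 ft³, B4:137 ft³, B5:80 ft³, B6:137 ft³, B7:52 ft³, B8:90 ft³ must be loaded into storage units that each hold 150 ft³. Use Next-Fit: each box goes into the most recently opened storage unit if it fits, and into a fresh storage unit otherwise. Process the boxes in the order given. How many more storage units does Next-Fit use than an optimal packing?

0

Next-Fit: [52,49,41] [137] [80] [137] [52,90] → 5 storage units.
Total size 638 ft³; any packing needs at least ⌈638/150⌉ = 5 storage units.
So 5 is already optimal.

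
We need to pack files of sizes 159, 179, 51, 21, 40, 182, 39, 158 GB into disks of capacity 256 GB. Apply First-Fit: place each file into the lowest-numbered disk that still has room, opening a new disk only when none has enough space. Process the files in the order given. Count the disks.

4

159 GB → disk 1 (remaining 97 GB)
179 GB → disk 2 (remaining 77 GB)
51 GB → disk 1 (remaining 46 GB)
21 GB → disk 1 (remaining 25 GB)
40 GB → disk 2 (remaining 37 GB)
182 GB → disk 3 (remaining 74 GB)
39 GB → disk 3 (remaining 35 GB)
158 GB → disk 4 (remaining 98 GB)
Final disks: [159,51,21] [179,40] [182,39] [158].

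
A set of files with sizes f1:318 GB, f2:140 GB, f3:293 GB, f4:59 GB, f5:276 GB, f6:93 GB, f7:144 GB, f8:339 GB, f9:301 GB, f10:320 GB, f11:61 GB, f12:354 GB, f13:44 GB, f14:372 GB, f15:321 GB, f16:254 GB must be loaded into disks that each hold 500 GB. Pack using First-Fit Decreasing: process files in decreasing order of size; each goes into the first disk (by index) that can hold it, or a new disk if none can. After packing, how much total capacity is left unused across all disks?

1311

Sorted descending: 372, 354, 339, 321, 320, 318, 301, 293, 276, 254, 144, 140, 93, 61, 59, 44.
Put 372 GB in disk 1; 128 GB remain.
Put 354 GB in disk 2; 146 GB remain.
Put 339 GB in disk 3; 161 GB remain.
Put 321 GB in disk 4; 179 GB remain.
Put 320 GB in disk 5; 180 GB remain.
Put 318 GB in disk 6; 182 GB remain.
Put 301 GB in disk 7; 199 GB remain.
Put 293 GB in disk 8; 207 GB remain.
Put 276 GB in disk 9; 224 GB remain.
Put 254 GB in disk 10; 246 GB remain.
Put 144 GB in disk 2; 2 GB remain.
Put 140 GB in disk 3; 21 GB remain.
Put 93 GB in disk 1; 35 GB remain.
Put 61 GB in disk 4; 118 GB remain.
Put 59 GB in disk 4; 59 GB remain.
Put 44 GB in disk 4; 15 GB remain.
10 disks × 500 GB = 5000 GB; used 3689 GB; unused 1311 GB.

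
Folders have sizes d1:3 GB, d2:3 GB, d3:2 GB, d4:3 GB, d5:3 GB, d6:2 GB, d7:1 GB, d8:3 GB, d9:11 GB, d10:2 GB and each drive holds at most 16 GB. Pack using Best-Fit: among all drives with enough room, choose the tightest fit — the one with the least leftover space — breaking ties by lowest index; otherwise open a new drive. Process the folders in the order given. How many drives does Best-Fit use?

3 drives

d1 (3 GB) → drive 1 (remaining 13 GB)
d2 (3 GB) → drive 1 (remaining 10 GB)
d3 (2 GB) → drive 1 (remaining 8 GB)
d4 (3 GB) → drive 1 (remaining 5 GB)
d5 (3 GB) → drive 1 (remaining 2 GB)
d6 (2 GB) → drive 1 (remaining 0 GB)
d7 (1 GB) → drive 2 (remaining 15 GB)
d8 (3 GB) → drive 2 (remaining 12 GB)
d9 (11 GB) → drive 2 (remaining 1 GB)
d10 (2 GB) → drive 3 (remaining 14 GB)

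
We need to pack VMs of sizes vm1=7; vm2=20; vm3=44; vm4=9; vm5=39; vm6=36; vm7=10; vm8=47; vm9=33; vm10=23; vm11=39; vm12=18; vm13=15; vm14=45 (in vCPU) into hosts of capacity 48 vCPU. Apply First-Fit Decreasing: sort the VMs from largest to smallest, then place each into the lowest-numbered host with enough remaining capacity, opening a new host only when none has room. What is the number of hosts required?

9

Sorted descending: 47, 45, 44, 39, 39, 36, 33, 23, 20, 18, 15, 10, 9, 7.
47 vCPU → host 1 (remaining 1 vCPU)
45 vCPU → host 2 (remaining 3 vCPU)
44 vCPU → host 3 (remaining 4 vCPU)
39 vCPU → host 4 (remaining 9 vCPU)
39 vCPU → host 5 (remaining 9 vCPU)
36 vCPU → host 6 (remaining 12 vCPU)
33 vCPU → host 7 (remaining 15 vCPU)
23 vCPU → host 8 (remaining 25 vCPU)
20 vCPU → host 8 (remaining 5 vCPU)
18 vCPU → host 9 (remaining 30 vCPU)
15 vCPU → host 7 (remaining 0 vCPU)
10 vCPU → host 6 (remaining 2 vCPU)
9 vCPU → host 4 (remaining 0 vCPU)
7 vCPU → host 5 (remaining 2 vCPU)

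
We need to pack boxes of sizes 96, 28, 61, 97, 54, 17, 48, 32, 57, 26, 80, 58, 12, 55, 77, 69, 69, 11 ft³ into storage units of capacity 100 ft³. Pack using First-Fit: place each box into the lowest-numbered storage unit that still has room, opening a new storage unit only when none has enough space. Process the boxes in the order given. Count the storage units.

12

storage unit 1: place 96 ft³, 4 ft³ left
storage unit 2: place 28 ft³, 72 ft³ left
storage unit 2: place 61 ft³, 11 ft³ left
storage unit 3: place 97 ft³, 3 ft³ left
storage unit 4: place 54 ft³, 46 ft³ left
storage unit 4: place 17 ft³, 29 ft³ left
storage unit 5: place 48 ft³, 52 ft³ left
storage unit 5: place 32 ft³, 20 ft³ left
storage unit 6: place 57 ft³, 43 ft³ left
storage unit 4: place 26 ft³, 3 ft³ left
storage unit 7: place 80 ft³, 20 ft³ left
storage unit 8: place 58 ft³, 42 ft³ left
storage unit 5: place 12 ft³, 8 ft³ left
storage unit 9: place 55 ft³, 45 ft³ left
storage unit 10: place 77 ft³, 23 ft³ left
storage unit 11: place 69 ft³, 31 ft³ left
storage unit 12: place 69 ft³, 31 ft³ left
storage unit 2: place 11 ft³, 0 ft³ left
Final storage units: [96] [28,61,11] [97] [54,17,26] [48,32,12] [57] [80] [58] [55] [77] [69] [69].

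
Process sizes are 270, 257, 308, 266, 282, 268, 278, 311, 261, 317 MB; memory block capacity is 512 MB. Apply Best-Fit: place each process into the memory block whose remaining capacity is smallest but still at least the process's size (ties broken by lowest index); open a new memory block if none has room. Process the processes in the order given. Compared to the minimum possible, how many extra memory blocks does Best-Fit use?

Best-Fit: [270] [257] [308] [266] [282] [268] [278] [311] [261] [317] → 10 memory blocks.
10 processes exceed 256 MB (half the capacity), and no two of those can share a memory block, so at least 10 memory blocks are needed.
So 10 is already optimal.

0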